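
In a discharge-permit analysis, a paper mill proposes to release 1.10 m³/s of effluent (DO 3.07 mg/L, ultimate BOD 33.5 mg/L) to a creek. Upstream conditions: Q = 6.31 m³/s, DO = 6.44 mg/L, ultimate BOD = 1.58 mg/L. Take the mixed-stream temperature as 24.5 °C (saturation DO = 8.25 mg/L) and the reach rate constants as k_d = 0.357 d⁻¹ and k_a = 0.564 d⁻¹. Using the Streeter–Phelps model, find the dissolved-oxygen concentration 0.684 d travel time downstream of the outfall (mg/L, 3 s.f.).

DO ≈ 5.55 mg/L

Mixed DO = (6.31×6.44 + 1.10×3.07)/(6.31+1.10) = 44.01/7.410 = 5.940 mg/L.
Mixed L₀ = (6.31×1.58 + 1.10×33.5)/(7.410) = 46.82/7.410 = 6.318 mg/L.
Initial deficit D₀ = C_s − DO₀ = 8.25 − 5.940 = 2.310 mg/L.
D(0.684) = [0.357×6.318/(0.564−0.357)](e^(−0.357×0.684) − e^(−0.564×0.684)) + 2.310 e^(−0.564×0.684)
= 10.90 × (0.7833 − 0.6799) + 2.310 × 0.6799 = 2.698 mg/L.
DO = 8.25 − 2.698 = 5.552 mg/L.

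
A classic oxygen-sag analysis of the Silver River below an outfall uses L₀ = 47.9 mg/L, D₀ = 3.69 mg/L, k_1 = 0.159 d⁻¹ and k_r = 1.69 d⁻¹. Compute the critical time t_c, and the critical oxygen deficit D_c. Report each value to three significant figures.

t_c ≈ 0.659 d; D_c ≈ 4.06 mg/L

At the critical point dD/dt = 0, so k_1 L₀ e^(−k_1 t) = k_r D. Substituting D(t) from the Streeter–Phelps equation and solving for t gives
t_c = ln[(k_r/k_1)(1 − D₀(k_r−k_1)/(k_1 L₀))] / (k_r−k_1).
Here k_r−k_1 = 1.531 d⁻¹ and 1 − D₀(k_r−k_1)/(k_1 L₀) = 1 − 3.69×1.531/(0.159×47.9) = 0.2582, so
t_c = ln(10.63 × 0.2582) / 1.531 = 1.010 / 1.531 = 0.6595 d.
D_c = (k_1/k_r) L₀ e^(−k_1 t_c) = (0.159/1.69) × 47.9 × e^(−0.159×0.6595) = 0.09408 × 47.9 × 0.9005 = 4.058 mg/L.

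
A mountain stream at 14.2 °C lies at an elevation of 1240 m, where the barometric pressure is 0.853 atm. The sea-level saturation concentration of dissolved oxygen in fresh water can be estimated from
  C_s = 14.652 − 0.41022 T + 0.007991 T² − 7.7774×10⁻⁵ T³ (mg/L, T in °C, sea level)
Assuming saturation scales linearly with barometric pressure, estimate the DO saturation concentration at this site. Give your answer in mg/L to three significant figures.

C_s ≈ 8.71 mg/L

At sea level: C_s = 14.652 − 0.41022×14.2 + 0.007991×14.2² − 7.7774×10⁻⁵×14.2³ = 10.22 mg/L.
Pressure correction: C_s' = 10.22 × 0.853 = 8.714 mg/L.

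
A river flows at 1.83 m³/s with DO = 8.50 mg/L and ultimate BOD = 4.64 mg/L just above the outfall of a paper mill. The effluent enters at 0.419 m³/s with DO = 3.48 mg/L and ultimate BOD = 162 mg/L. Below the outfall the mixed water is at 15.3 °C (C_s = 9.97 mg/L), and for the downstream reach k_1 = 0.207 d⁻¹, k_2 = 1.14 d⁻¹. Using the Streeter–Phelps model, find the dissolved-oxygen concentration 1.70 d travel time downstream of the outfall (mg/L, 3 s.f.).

Mixed DO = (1.83×8.50 + 0.419×3.48)/(1.83+0.419) = 17.01/2.249 = 7.565 mg/L.
Mixed L₀ = (1.83×4.64 + 0.419×162)/(2.249) = 76.37/2.249 = 33.96 mg/L.
Initial deficit D₀ = C_s − DO₀ = 9.97 − 7.565 = 2.405 mg/L.
D(1.70) = [0.207×33.96/(1.14−0.207)](e^(−0.207×1.70) − e^(−1.14×1.70)) + 2.405 e^(−1.14×1.70)
= 7.534 × (0.7034 − 0.1440) + 2.405 × 0.1440 = 4.560 mg/L.
DO = 9.97 − 4.560 = 5.410 mg/L.

DO ≈ 5.41 mg/L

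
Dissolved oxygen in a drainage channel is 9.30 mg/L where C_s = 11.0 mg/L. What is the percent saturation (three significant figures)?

84.5 % saturation

% saturation = C/C_s × 100 = 9.30/11.0 × 100 = 84.5 %.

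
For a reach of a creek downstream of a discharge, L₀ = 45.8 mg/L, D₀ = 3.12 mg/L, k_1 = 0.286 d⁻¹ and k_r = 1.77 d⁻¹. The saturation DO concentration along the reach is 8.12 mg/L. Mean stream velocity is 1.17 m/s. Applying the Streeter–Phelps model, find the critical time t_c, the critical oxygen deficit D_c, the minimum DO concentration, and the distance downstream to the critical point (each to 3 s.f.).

t_c ≈ 0.934 d; D_c ≈ 5.67 mg/L; min DO ≈ 2.45 mg/L; x_c ≈ 94.5 km

With k_r/k_1 = 6.189 and 1 − D₀(k_r−k_1)/(k_1 L₀) = 0.6465,
t_c = ln(6.189 × 0.6465) / (1.77 − 0.286) = ln(4.001) / 1.484 = 1.387/1.484 = 0.9344 d.
D_c = (k_1/k_r) L₀ e^(−k_1 t_c) = (0.286/1.77) × 45.8 × e^(−0.286×0.9344) = 0.1616 × 45.8 × 0.7655 = 5.665 mg/L.
Minimum DO = C_s − D_c = 8.12 − 5.665 = 2.455 mg/L.
x_c = v t_c = 1.17 m/s × 0.9344 d × 86400 s/d = 94450 m ≈ 94.5 km.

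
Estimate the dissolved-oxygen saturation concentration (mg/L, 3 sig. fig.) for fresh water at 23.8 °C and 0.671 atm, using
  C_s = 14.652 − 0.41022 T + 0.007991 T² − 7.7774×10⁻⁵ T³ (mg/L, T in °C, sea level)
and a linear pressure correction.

At sea level: C_s = 14.652 − 0.41022×23.8 + 0.007991×23.8² − 7.7774×10⁻⁵×23.8³ = 8.367 mg/L.
Pressure correction: C_s' = 8.367 × 0.671 = 5.614 mg/L.

C_s ≈ 5.61 mg/L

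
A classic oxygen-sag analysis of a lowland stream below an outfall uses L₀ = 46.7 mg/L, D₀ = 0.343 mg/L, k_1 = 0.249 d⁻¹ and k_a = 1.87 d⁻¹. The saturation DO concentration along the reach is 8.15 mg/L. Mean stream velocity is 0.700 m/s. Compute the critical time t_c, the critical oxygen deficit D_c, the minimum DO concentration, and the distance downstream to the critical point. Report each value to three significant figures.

At the critical point dD/dt = 0, so k_1 L₀ e^(−k_1 t) = k_a D. Substituting D(t) from the Streeter–Phelps equation and solving for t gives
t_c = ln[(k_a/k_1)(1 − D₀(k_a−k_1)/(k_1 L₀))] / (k_a−k_1).
Here k_a−k_1 = 1.621 d⁻¹ and 1 − D₀(k_a−k_1)/(k_1 L₀) = 1 − 0.343×1.621/(0.249×46.7) = 0.9522, so
t_c = ln(7.510 × 0.9522) / 1.621 = 1.967 / 1.621 = 1.214 d.
L(t_c) = L₀ e^(−k_1 t_c) = 46.7 × 0.7392 = 34.52 mg/L, and at the critical point k_a D_c = k_1 L, so D_c = (0.249/1.87) × 34.52 = 4.597 mg/L.
Minimum DO = C_s − D_c = 8.15 − 4.597 = 3.553 mg/L.
x_c = v t_c = 0.700 m/s × 1.214 d × 86400 s/d = 73400 m ≈ 73.4 km.

t_c ≈ 1.21 d; D_c ≈ 4.60 mg/L; min DO ≈ 3.55 mg/L; x_c ≈ 73.4 km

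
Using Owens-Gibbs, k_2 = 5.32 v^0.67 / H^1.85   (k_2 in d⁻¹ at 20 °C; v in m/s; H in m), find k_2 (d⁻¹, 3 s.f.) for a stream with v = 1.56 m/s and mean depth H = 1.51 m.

k_2 ≈ 3.34 d⁻¹

k_2 = 5.32 × 1.56^0.67 / 1.51^1.85 = 5.32 × 1.347 / 2.143 = 3.343 d⁻¹.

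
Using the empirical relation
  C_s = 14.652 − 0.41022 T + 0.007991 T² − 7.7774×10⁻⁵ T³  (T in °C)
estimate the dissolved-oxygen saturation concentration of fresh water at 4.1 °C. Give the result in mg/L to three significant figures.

C_s = 14.652 − 0.41022×4.1 + 0.007991×4.1² − 7.7774×10⁻⁵×4.1³ = 13.10 mg/L.

C_s ≈ 13.1 mg/L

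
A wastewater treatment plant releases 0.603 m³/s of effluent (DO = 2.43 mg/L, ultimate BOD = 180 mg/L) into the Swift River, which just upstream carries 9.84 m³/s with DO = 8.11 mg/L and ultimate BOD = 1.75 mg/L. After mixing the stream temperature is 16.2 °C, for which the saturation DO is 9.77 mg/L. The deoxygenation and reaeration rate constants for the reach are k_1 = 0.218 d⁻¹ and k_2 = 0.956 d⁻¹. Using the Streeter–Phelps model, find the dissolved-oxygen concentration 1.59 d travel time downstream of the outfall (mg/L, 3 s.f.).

Mixed DO = (9.84×8.11 + 0.603×2.43)/(9.84+0.603) = 81.27/10.44 = 7.782 mg/L.
Mixed L₀ = (9.84×1.75 + 0.603×180)/(10.44) = 125.8/10.44 = 12.04 mg/L.
Initial deficit D₀ = C_s − DO₀ = 9.77 − 7.782 = 1.988 mg/L.
D(1.59) = [0.218×12.04/(0.956−0.218)](e^(−0.218×1.59) − e^(−0.956×1.59)) + 1.988 e^(−0.956×1.59)
= 3.557 × (0.7071 − 0.2187) + 1.988 × 0.2187 = 2.172 mg/L.
DO = 9.77 − 2.172 = 7.598 mg/L.

DO ≈ 7.60 mg/L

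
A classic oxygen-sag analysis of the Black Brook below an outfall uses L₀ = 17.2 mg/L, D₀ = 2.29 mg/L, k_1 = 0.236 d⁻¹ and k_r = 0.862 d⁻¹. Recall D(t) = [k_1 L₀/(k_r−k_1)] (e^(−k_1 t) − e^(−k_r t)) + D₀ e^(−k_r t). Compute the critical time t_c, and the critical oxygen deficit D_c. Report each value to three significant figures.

At the critical point dD/dt = 0, so k_1 L₀ e^(−k_1 t) = k_r D. Substituting D(t) from the Streeter–Phelps equation and solving for t gives
t_c = ln[(k_r/k_1)(1 − D₀(k_r−k_1)/(k_1 L₀))] / (k_r−k_1).
Here k_r−k_1 = 0.6260 d⁻¹ and 1 − D₀(k_r−k_1)/(k_1 L₀) = 1 − 2.29×0.6260/(0.236×17.2) = 0.6468, so
t_c = ln(3.653 × 0.6468) / 0.6260 = 0.8598 / 0.6260 = 1.373 d.
D_c = (k_1/k_r) L₀ e^(−k_1 t_c) = (0.236/0.862) × 17.2 × e^(−0.236×1.373) = 0.2738 × 17.2 × 0.7232 = 3.405 mg/L.

t_c ≈ 1.37 d; D_c ≈ 3.41 mg/L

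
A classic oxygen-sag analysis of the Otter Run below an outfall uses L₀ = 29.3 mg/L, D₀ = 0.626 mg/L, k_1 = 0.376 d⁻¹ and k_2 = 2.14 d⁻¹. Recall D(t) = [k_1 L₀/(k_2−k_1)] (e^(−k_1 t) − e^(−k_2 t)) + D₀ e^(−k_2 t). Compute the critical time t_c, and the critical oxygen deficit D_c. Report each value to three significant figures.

t_c ≈ 0.926 d; D_c ≈ 3.63 mg/L

With k_2/k_1 = 5.691 and 1 − D₀(k_2−k_1)/(k_1 L₀) = 0.8998,
t_c = ln(5.691 × 0.8998) / (2.14 − 0.376) = ln(5.121) / 1.764 = 1.633/1.764 = 0.9259 d.
D_c = (k_1/k_2) L₀ e^(−k_1 t_c) = (0.376/2.14) × 29.3 × e^(−0.376×0.9259) = 0.1757 × 29.3 × 0.7060 = 3.634 mg/L.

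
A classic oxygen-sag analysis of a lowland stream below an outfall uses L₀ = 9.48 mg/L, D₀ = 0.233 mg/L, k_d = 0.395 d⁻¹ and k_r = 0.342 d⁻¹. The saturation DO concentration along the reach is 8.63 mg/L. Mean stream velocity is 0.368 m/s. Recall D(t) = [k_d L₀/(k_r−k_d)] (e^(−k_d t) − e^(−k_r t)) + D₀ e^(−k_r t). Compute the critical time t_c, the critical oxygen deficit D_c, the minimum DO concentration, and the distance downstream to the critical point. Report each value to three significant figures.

t_c ≈ 2.66 d; D_c ≈ 3.83 mg/L; min DO ≈ 4.80 mg/L; x_c ≈ 84.5 km

At the critical point dD/dt = 0, so k_d L₀ e^(−k_d t) = k_r D. Substituting D(t) from the Streeter–Phelps equation and solving for t gives
t_c = ln[(k_r/k_d)(1 − D₀(k_r−k_d)/(k_d L₀))] / (k_r−k_d).
Here k_r−k_d = -0.05300 d⁻¹ and 1 − D₀(k_r−k_d)/(k_d L₀) = 1 − 0.233×-0.05300/(0.395×9.48) = 1.003, so
t_c = ln(0.8658 × 1.003) / -0.05300 = -0.1408 / -0.05300 = 2.656 d.
L(t_c) = L₀ e^(−k_d t_c) = 9.48 × 0.3502 = 3.320 mg/L, and at the critical point k_r D_c = k_d L, so D_c = (0.395/0.342) × 3.320 = 3.834 mg/L.
Minimum DO = C_s − D_c = 8.63 − 3.834 = 4.796 mg/L.
x_c = v t_c = 0.368 m/s × 2.656 d × 86400 s/d = 84460 m ≈ 84.5 km.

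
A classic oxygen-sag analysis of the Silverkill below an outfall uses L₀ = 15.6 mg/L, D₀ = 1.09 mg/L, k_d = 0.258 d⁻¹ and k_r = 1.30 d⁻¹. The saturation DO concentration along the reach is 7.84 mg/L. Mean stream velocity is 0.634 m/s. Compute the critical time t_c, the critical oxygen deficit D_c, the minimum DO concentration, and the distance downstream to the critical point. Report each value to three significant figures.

t_c ≈ 1.23 d; D_c ≈ 2.25 mg/L; min DO ≈ 5.59 mg/L; x_c ≈ 67.6 km

At the critical point dD/dt = 0, so k_d L₀ e^(−k_d t) = k_r D. Substituting D(t) from the Streeter–Phelps equation and solving for t gives
t_c = ln[(k_r/k_d)(1 − D₀(k_r−k_d)/(k_d L₀))] / (k_r−k_d).
Here k_r−k_d = 1.042 d⁻¹ and 1 − D₀(k_r−k_d)/(k_d L₀) = 1 − 1.09×1.042/(0.258×15.6) = 0.7178, so
t_c = ln(5.039 × 0.7178) / 1.042 = 1.286 / 1.042 = 1.234 d.
L(t_c) = L₀ e^(−k_d t_c) = 15.6 × 0.7274 = 11.35 mg/L, and at the critical point k_r D_c = k_d L, so D_c = (0.258/1.30) × 11.35 = 2.252 mg/L.
Minimum DO = C_s − D_c = 7.84 − 2.252 = 5.588 mg/L.
x_c = v t_c = 0.634 m/s × 1.234 d × 86400 s/d = 67580 m ≈ 67.6 km.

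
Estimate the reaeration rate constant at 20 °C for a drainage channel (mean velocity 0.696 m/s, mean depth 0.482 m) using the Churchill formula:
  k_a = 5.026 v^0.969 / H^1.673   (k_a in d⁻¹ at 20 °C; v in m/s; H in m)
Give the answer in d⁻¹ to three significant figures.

k_a = 5.026 × 0.696^0.969 / 0.482^1.673 = 5.026 × 0.7039 / 0.2949 = 11.99 d⁻¹.

k_a ≈ 12.0 d⁻¹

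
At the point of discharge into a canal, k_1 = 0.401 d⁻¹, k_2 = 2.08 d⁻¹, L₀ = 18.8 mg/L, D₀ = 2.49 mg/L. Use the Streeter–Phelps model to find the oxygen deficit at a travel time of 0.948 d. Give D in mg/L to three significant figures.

k_1 L₀/(k_2−k_1) = 0.401×18.8/(2.08−0.401) = 7.539/1.679 = 4.490 mg/L.
e^(−k_1 t) = e^(−0.401×0.9480) = 0.6838; e^(−k_2 t) = e^(−2.08×0.9480) = 0.1392.
D = 4.490 × (0.6838 − 0.1392) + 2.49 × 0.1392 = 2.445 + 0.3466 = 2.792 mg/L.

D ≈ 2.79 mg/L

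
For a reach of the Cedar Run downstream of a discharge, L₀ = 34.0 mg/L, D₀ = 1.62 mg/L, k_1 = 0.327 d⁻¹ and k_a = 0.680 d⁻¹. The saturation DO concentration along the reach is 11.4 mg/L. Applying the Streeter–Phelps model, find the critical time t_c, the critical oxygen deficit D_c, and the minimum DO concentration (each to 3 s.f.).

At the critical point dD/dt = 0, so k_1 L₀ e^(−k_1 t) = k_a D. Substituting D(t) from the Streeter–Phelps equation and solving for t gives
t_c = ln[(k_a/k_1)(1 − D₀(k_a−k_1)/(k_1 L₀))] / (k_a−k_1).
Here k_a−k_1 = 0.3530 d⁻¹ and 1 − D₀(k_a−k_1)/(k_1 L₀) = 1 − 1.62×0.3530/(0.327×34.0) = 0.9486, so
t_c = ln(2.080 × 0.9486) / 0.3530 = 0.6793 / 0.3530 = 1.924 d.
L(t_c) = L₀ e^(−k_1 t_c) = 34.0 × 0.5330 = 18.12 mg/L, and at the critical point k_a D_c = k_1 L, so D_c = (0.327/0.680) × 18.12 = 8.714 mg/L.
Minimum DO = C_s − D_c = 11.4 − 8.714 = 2.686 mg/L.

t_c ≈ 1.92 d; D_c ≈ 8.71 mg/L; min DO ≈ 2.69 mg/L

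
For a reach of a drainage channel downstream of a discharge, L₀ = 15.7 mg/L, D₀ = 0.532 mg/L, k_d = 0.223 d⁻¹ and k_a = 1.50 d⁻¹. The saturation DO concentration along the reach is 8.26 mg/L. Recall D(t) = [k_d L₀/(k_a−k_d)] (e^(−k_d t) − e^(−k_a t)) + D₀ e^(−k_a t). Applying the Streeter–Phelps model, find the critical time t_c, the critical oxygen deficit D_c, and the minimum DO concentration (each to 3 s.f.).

At the critical point dD/dt = 0, so k_d L₀ e^(−k_d t) = k_a D. Substituting D(t) from the Streeter–Phelps equation and solving for t gives
t_c = ln[(k_a/k_d)(1 − D₀(k_a−k_d)/(k_d L₀))] / (k_a−k_d).
Here k_a−k_d = 1.277 d⁻¹ and 1 − D₀(k_a−k_d)/(k_d L₀) = 1 − 0.532×1.277/(0.223×15.7) = 0.8060, so
t_c = ln(6.726 × 0.8060) / 1.277 = 1.690 / 1.277 = 1.324 d.
D_c = (k_d/k_a) L₀ e^(−k_d t_c) = (0.223/1.50) × 15.7 × e^(−0.223×1.324) = 0.1487 × 15.7 × 0.7444 = 1.737 mg/L.
Minimum DO = C_s − D_c = 8.26 − 1.737 = 6.523 mg/L.

t_c ≈ 1.32 d; D_c ≈ 1.74 mg/L; min DO ≈ 6.52 mg/L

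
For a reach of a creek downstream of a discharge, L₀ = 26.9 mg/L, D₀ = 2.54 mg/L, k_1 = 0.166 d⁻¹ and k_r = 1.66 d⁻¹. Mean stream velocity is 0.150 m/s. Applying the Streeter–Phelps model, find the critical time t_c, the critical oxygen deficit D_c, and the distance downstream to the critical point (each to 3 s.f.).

t_c ≈ 0.272 d; D_c ≈ 2.57 mg/L; x_c ≈ 3.53 km

At the critical point dD/dt = 0, so k_1 L₀ e^(−k_1 t) = k_r D. Substituting D(t) from the Streeter–Phelps equation and solving for t gives
t_c = ln[(k_r/k_1)(1 − D₀(k_r−k_1)/(k_1 L₀))] / (k_r−k_1).
Here k_r−k_1 = 1.494 d⁻¹ and 1 − D₀(k_r−k_1)/(k_1 L₀) = 1 − 2.54×1.494/(0.166×26.9) = 0.1502, so
t_c = ln(10.00 × 0.1502) / 1.494 = 0.4067 / 1.494 = 0.2722 d.
L(t_c) = L₀ e^(−k_1 t_c) = 26.9 × 0.9558 = 25.71 mg/L, and at the critical point k_r D_c = k_1 L, so D_c = (0.166/1.66) × 25.71 = 2.571 mg/L.
x_c = v t_c = 0.150 m/s × 0.2722 d × 86400 s/d = 3528 m ≈ 3.53 km.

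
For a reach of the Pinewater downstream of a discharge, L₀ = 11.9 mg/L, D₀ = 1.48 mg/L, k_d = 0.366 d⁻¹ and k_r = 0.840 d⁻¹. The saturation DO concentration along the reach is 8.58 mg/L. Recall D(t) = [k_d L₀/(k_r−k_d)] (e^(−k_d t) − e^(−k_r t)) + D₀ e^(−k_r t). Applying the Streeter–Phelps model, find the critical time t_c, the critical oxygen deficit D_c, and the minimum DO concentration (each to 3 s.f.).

t_c = [1/(k_r−k_d)] ln[(k_r/k_d)(1 − D₀(k_r−k_d)/(k_d L₀))]
= [1/(0.840−0.366)] ln[(0.840/0.366)(1 − 1.48×0.4740/(0.366×11.9))]
= (1/0.4740) ln[2.295 × 0.8389] = 2.110 × ln(1.925) = 2.110 × 0.6551 = 1.382 d.
D_c = (k_d/k_r) L₀ e^(−k_d t_c) = (0.366/0.840) × 11.9 × e^(−0.366×1.382) = 0.4357 × 11.9 × 0.6030 = 3.126 mg/L.
Minimum DO = C_s − D_c = 8.58 − 3.126 = 5.454 mg/L.

t_c ≈ 1.38 d; D_c ≈ 3.13 mg/L; min DO ≈ 5.45 mg/L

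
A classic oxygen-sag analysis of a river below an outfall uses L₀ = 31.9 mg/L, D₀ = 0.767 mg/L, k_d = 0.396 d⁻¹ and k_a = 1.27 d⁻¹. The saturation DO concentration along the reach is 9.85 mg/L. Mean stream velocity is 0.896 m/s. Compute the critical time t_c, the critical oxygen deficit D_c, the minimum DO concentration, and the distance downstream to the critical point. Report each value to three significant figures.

t_c ≈ 1.27 d; D_c ≈ 6.01 mg/L; min DO ≈ 3.84 mg/L; x_c ≈ 98.4 km

With k_a/k_d = 3.207 and 1 − D₀(k_a−k_d)/(k_d L₀) = 0.9469,
t_c = ln(3.207 × 0.9469) / (1.27 − 0.396) = ln(3.037) / 0.8740 = 1.111/0.8740 = 1.271 d.
L(t_c) = L₀ e^(−k_d t_c) = 31.9 × 0.6045 = 19.28 mg/L, and at the critical point k_a D_c = k_d L, so D_c = (0.396/1.27) × 19.28 = 6.013 mg/L.
Minimum DO = C_s − D_c = 9.85 − 6.013 = 3.837 mg/L.
x_c = v t_c = 0.896 m/s × 1.271 d × 86400 s/d = 98390 m ≈ 98.4 km.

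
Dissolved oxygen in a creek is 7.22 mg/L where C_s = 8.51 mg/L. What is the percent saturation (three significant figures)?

% saturation = C/C_s × 100 = 7.22/8.51 × 100 = 84.8 %.

84.8 % saturation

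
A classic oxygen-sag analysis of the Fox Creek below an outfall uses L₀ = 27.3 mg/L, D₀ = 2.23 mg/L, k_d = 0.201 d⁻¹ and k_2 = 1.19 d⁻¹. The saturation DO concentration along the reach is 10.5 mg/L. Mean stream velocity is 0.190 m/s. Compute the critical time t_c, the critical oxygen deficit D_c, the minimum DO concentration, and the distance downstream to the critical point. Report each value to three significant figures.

t_c ≈ 1.28 d; D_c ≈ 3.57 mg/L; min DO ≈ 6.93 mg/L; x_c ≈ 21.0 km

t_c = [1/(k_2−k_d)] ln[(k_2/k_d)(1 − D₀(k_2−k_d)/(k_d L₀))]
= [1/(1.19−0.201)] ln[(1.19/0.201)(1 − 2.23×0.9890/(0.201×27.3))]
= (1/0.9890) ln[5.920 × 0.5981] = 1.011 × ln(3.541) = 1.011 × 1.264 = 1.278 d.
L(t_c) = L₀ e^(−k_d t_c) = 27.3 × 0.7734 = 21.11 mg/L, and at the critical point k_2 D_c = k_d L, so D_c = (0.201/1.19) × 21.11 = 3.566 mg/L.
Minimum DO = C_s − D_c = 10.5 − 3.566 = 6.934 mg/L.
x_c = v t_c = 0.190 m/s × 1.278 d × 86400 s/d = 20990 m ≈ 21.0 km.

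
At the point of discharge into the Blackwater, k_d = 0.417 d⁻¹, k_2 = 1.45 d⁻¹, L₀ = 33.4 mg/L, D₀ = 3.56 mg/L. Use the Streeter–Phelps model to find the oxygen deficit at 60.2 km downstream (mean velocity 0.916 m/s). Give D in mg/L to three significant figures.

D ≈ 6.52 mg/L

Travel time t = x/v = 60.2 km / (0.916 m/s) = 60200 m / 0.916 m/s = 65720 s = 0.7607 d.
k_d L₀/(k_2−k_d) = 0.417×33.4/(1.45−0.417) = 13.93/1.033 = 13.48 mg/L.
e^(−k_d t) = e^(−0.417×0.7607) = 0.7282; e^(−k_2 t) = e^(−1.45×0.7607) = 0.3319.
D = 13.48 × (0.7282 − 0.3319) + 3.56 × 0.3319 = 5.343 + 1.182 = 6.525 mg/L.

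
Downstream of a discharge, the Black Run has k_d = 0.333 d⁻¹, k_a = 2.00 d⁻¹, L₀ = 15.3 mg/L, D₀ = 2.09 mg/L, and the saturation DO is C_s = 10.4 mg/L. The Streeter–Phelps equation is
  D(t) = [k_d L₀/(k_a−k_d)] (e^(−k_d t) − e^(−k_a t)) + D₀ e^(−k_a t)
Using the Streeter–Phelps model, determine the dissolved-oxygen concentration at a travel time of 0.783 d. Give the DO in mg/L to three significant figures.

k_d L₀/(k_a−k_d) = 0.333×15.3/(2.00−0.333) = 5.095/1.667 = 3.056 mg/L.
e^(−k_d t) = e^(−0.333×0.7830) = 0.7705; e^(−k_a t) = e^(−2.00×0.7830) = 0.2089.
D = 3.056 × (0.7705 − 0.2089) + 2.09 × 0.2089 = 1.716 + 0.4366 = 2.153 mg/L.
DO = C_s − D = 10.4 − 2.153 = 8.247 mg/L.

DO ≈ 8.25 mg/L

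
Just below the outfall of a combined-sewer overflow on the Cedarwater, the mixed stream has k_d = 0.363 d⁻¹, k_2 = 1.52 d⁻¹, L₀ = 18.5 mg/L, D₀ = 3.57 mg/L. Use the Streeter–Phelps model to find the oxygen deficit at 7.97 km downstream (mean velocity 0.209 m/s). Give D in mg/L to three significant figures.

Travel time t = x/v = 7.97 km / (0.209 m/s) = 7970 m / 0.209 m/s = 38130 s = 0.4414 d.
k_d L₀/(k_2−k_d) = 0.363×18.5/(1.52−0.363) = 6.715/1.157 = 5.804 mg/L.
e^(−k_d t) = e^(−0.363×0.4414) = 0.8520; e^(−k_2 t) = e^(−1.52×0.4414) = 0.5113.
D = 5.804 × (0.8520 − 0.5113) + 3.57 × 0.5113 = 1.977 + 1.825 = 3.803 mg/L.

D ≈ 3.80 mg/L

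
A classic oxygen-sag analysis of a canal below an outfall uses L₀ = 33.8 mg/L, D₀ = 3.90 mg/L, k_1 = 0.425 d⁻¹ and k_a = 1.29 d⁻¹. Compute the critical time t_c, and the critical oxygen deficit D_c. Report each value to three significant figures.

t_c ≈ 0.974 d; D_c ≈ 7.36 mg/L

t_c = [1/(k_a−k_1)] ln[(k_a/k_1)(1 − D₀(k_a−k_1)/(k_1 L₀))]
= [1/(1.29−0.425)] ln[(1.29/0.425)(1 − 3.90×0.8650/(0.425×33.8))]
= (1/0.8650) ln[3.035 × 0.7652] = 1.156 × ln(2.322) = 1.156 × 0.8426 = 0.9741 d.
D_c = (k_1/k_a) L₀ e^(−k_1 t_c) = (0.425/1.29) × 33.8 × e^(−0.425×0.9741) = 0.3295 × 33.8 × 0.6610 = 7.361 mg/L.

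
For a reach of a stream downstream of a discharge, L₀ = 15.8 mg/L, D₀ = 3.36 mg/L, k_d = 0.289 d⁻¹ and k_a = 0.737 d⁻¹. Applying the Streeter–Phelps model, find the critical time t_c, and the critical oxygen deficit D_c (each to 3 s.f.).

t_c ≈ 1.20 d; D_c ≈ 4.38 mg/L

With k_a/k_d = 2.550 and 1 − D₀(k_a−k_d)/(k_d L₀) = 0.6703,
t_c = ln(2.550 × 0.6703) / (0.737 − 0.289) = ln(1.709) / 0.4480 = 0.5362/0.4480 = 1.197 d.
L(t_c) = L₀ e^(−k_d t_c) = 15.8 × 0.7076 = 11.18 mg/L, and at the critical point k_a D_c = k_d L, so D_c = (0.289/0.737) × 11.18 = 4.384 mg/L.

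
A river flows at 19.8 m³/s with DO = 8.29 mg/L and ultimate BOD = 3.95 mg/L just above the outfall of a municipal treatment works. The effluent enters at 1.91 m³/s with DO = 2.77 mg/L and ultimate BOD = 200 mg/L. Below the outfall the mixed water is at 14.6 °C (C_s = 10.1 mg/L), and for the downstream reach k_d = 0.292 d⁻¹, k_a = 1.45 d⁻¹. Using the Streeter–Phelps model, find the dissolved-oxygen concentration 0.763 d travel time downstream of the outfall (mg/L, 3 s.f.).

DO ≈ 6.83 mg/L

Mixed DO = (19.8×8.29 + 1.91×2.77)/(19.8+1.91) = 169.4/21.71 = 7.804 mg/L.
Mixed L₀ = (19.8×3.95 + 1.91×200)/(21.71) = 460.2/21.71 = 21.20 mg/L.
Initial deficit D₀ = C_s − DO₀ = 10.1 − 7.804 = 2.296 mg/L.
D(0.763) = [0.292×21.20/(1.45−0.292)](e^(−0.292×0.763) − e^(−1.45×0.763)) + 2.296 e^(−1.45×0.763)
= 5.345 × (0.8003 − 0.3308) + 2.296 × 0.3308 = 3.269 mg/L.
DO = 10.1 − 3.269 = 6.831 mg/L.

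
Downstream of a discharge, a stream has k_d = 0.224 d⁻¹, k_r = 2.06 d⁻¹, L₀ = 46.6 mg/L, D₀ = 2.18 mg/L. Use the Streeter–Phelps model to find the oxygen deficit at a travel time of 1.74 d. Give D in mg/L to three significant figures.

D ≈ 3.75 mg/L

k_d L₀/(k_r−k_d) = 0.224×46.6/(2.06−0.224) = 10.44/1.836 = 5.685 mg/L.
e^(−k_d t) = e^(−0.224×1.740) = 0.6772; e^(−k_r t) = e^(−2.06×1.740) = 0.02775.
D = 5.685 × (0.6772 − 0.02775) + 2.18 × 0.02775 = 3.692 + 0.06050 = 3.753 mg/L.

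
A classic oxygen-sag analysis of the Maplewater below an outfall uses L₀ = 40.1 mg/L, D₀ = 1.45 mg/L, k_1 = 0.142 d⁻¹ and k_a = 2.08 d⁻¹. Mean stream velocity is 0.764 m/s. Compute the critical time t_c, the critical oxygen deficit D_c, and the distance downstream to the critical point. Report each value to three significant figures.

t_c ≈ 1.03 d; D_c ≈ 2.36 mg/L; x_c ≈ 68.3 km

At the critical point dD/dt = 0, so k_1 L₀ e^(−k_1 t) = k_a D. Substituting D(t) from the Streeter–Phelps equation and solving for t gives
t_c = ln[(k_a/k_1)(1 − D₀(k_a−k_1)/(k_1 L₀))] / (k_a−k_1).
Here k_a−k_1 = 1.938 d⁻¹ and 1 − D₀(k_a−k_1)/(k_1 L₀) = 1 − 1.45×1.938/(0.142×40.1) = 0.5065, so
t_c = ln(14.65 × 0.5065) / 1.938 = 2.004 / 1.938 = 1.034 d.
D_c = (k_1/k_a) L₀ e^(−k_1 t_c) = (0.142/2.08) × 40.1 × e^(−0.142×1.034) = 0.06827 × 40.1 × 0.8634 = 2.364 mg/L.
x_c = v t_c = 0.764 m/s × 1.034 d × 86400 s/d = 68260 m ≈ 68.3 km.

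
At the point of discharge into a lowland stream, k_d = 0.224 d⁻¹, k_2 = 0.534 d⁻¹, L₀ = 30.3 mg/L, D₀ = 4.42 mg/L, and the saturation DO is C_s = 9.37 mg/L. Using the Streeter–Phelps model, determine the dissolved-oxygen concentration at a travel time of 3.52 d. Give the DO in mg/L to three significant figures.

DO ≈ 2.09 mg/L

k_d L₀/(k_2−k_d) = 0.224×30.3/(0.534−0.224) = 6.787/0.3100 = 21.89 mg/L.
e^(−k_d t) = e^(−0.224×3.520) = 0.4545; e^(−k_2 t) = e^(−0.534×3.520) = 0.1526.
D = 21.89 × (0.4545 − 0.1526) + 4.42 × 0.1526 = 6.610 + 0.6747 = 7.284 mg/L.
DO = C_s − D = 9.37 − 7.284 = 2.086 mg/L.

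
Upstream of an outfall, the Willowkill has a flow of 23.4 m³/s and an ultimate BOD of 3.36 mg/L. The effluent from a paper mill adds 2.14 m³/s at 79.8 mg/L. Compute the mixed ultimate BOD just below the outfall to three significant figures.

9.76 mg/L

Flow-weighted mixing: C = (Q_r C_r + Q_w C_w)/(Q_r + Q_w)
= (23.4×3.36 + 2.14×79.8)/(23.4 + 2.14) = 249.4/25.54 = 9.765 mg/L.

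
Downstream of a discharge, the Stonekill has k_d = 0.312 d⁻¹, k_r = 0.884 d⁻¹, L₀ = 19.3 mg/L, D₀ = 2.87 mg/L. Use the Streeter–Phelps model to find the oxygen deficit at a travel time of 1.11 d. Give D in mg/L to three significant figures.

k_d L₀/(k_r−k_d) = 0.312×19.3/(0.884−0.312) = 6.022/0.5720 = 10.53 mg/L.
e^(−k_d t) = e^(−0.312×1.110) = 0.7073; e^(−k_r t) = e^(−0.884×1.110) = 0.3748.
D = 10.53 × (0.7073 − 0.3748) + 2.87 × 0.3748 = 3.500 + 1.076 = 4.575 mg/L.

D ≈ 4.58 mg/L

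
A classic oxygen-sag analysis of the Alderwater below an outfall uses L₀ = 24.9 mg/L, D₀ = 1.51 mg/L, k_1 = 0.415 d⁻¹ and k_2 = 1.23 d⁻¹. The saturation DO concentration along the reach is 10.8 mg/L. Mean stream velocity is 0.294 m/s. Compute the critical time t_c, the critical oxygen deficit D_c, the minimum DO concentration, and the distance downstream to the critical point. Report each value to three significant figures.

t_c = [1/(k_2−k_1)] ln[(k_2/k_1)(1 − D₀(k_2−k_1)/(k_1 L₀))]
= [1/(1.23−0.415)] ln[(1.23/0.415)(1 − 1.51×0.8150/(0.415×24.9))]
= (1/0.8150) ln[2.964 × 0.8809] = 1.227 × ln(2.611) = 1.227 × 0.9597 = 1.178 d.
L(t_c) = L₀ e^(−k_1 t_c) = 24.9 × 0.6134 = 15.27 mg/L, and at the critical point k_2 D_c = k_1 L, so D_c = (0.415/1.23) × 15.27 = 5.154 mg/L.
Minimum DO = C_s − D_c = 10.8 − 5.154 = 5.646 mg/L.
x_c = v t_c = 0.294 m/s × 1.178 d × 86400 s/d = 29910 m ≈ 29.9 km.

t_c ≈ 1.18 d; D_c ≈ 5.15 mg/L; min DO ≈ 5.65 mg/L; x_c ≈ 29.9 km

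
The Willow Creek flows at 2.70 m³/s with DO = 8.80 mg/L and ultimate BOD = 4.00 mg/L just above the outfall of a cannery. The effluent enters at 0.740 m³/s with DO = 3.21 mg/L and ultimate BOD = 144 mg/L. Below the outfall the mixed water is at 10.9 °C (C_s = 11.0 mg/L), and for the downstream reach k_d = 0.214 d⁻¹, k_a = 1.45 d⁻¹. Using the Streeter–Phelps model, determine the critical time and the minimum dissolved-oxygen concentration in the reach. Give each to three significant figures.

t_c ≈ 0.854 d; minimum DO ≈ 6.81 mg/L

Mixed DO = (2.70×8.80 + 0.740×3.21)/(2.70+0.740) = 26.14/3.440 = 7.598 mg/L.
Mixed L₀ = (2.70×4.00 + 0.740×144)/(3.440) = 117.4/3.440 = 34.12 mg/L.
Initial deficit D₀ = C_s − DO₀ = 11.0 − 7.598 = 3.402 mg/L.
t_c = (1/1.236) ln[(1.45/0.214)(1 − 3.402×1.236/(0.214×34.12))] = 0.8091 × ln(2.873) = 0.8538 d.
D_c = (0.214/1.45) × 34.12 × e^(−0.214×0.8538) = 0.1476 × 34.12 × 0.8330 = 4.194 mg/L.
Minimum DO = 11.0 − 4.194 = 6.806 mg/L.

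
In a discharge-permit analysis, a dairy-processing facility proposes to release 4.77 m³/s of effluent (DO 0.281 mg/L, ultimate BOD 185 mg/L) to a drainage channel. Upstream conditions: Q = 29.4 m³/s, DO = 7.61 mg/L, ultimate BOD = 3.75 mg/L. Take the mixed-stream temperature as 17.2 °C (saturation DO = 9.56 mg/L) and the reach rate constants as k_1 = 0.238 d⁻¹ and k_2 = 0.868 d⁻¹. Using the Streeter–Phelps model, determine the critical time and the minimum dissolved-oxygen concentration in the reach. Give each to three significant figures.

t_c ≈ 1.55 d; minimum DO ≈ 4.05 mg/L

Mixed DO = (29.4×7.61 + 4.77×0.281)/(29.4+4.77) = 225.1/34.17 = 6.587 mg/L.
Mixed L₀ = (29.4×3.75 + 4.77×185)/(34.17) = 992.7/34.17 = 29.05 mg/L.
Initial deficit D₀ = C_s − DO₀ = 9.56 − 6.587 = 2.973 mg/L.
t_c = (1/0.6300) ln[(0.868/0.238)(1 − 2.973×0.6300/(0.238×29.05))] = 1.587 × ln(2.659) = 1.552 d.
D_c = (0.238/0.868) × 29.05 × e^(−0.238×1.552) = 0.2742 × 29.05 × 0.6911 = 5.505 mg/L.
Minimum DO = 9.56 − 5.505 = 4.055 mg/L.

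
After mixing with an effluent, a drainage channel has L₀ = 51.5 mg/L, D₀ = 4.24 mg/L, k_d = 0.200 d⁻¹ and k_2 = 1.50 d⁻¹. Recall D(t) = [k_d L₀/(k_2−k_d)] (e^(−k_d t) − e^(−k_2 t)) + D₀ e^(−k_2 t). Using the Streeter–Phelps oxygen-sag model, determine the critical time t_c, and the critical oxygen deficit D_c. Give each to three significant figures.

t_c = [1/(k_2−k_d)] ln[(k_2/k_d)(1 − D₀(k_2−k_d)/(k_d L₀))]
= [1/(1.50−0.200)] ln[(1.50/0.200)(1 − 4.24×1.300/(0.200×51.5))]
= (1/1.300) ln[7.500 × 0.4649] = 0.7692 × ln(3.486) = 0.7692 × 1.249 = 0.9607 d.
L(t_c) = L₀ e^(−k_d t_c) = 51.5 × 0.8252 = 42.50 mg/L, and at the critical point k_2 D_c = k_d L, so D_c = (0.200/1.50) × 42.50 = 5.666 mg/L.

t_c ≈ 0.961 d; D_c ≈ 5.67 mg/L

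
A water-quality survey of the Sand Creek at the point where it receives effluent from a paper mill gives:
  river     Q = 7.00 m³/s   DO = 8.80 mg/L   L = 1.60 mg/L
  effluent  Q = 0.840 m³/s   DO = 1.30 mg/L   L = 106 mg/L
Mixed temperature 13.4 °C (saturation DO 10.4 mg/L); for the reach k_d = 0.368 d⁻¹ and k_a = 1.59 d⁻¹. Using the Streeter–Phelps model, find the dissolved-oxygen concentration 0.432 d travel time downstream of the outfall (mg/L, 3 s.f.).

Mixed DO = (7.00×8.80 + 0.840×1.30)/(7.00+0.840) = 62.69/7.840 = 7.996 mg/L.
Mixed L₀ = (7.00×1.60 + 0.840×106)/(7.840) = 100.2/7.840 = 12.79 mg/L.
Initial deficit D₀ = C_s − DO₀ = 10.4 − 7.996 = 2.404 mg/L.
D(0.432) = [0.368×12.79/(1.59−0.368)](e^(−0.368×0.432) − e^(−1.59×0.432)) + 2.404 e^(−1.59×0.432)
= 3.850 × (0.8530 − 0.5031) + 2.404 × 0.5031 = 2.556 mg/L.
DO = 10.4 − 2.556 = 7.844 mg/L.

DO ≈ 7.84 mg/L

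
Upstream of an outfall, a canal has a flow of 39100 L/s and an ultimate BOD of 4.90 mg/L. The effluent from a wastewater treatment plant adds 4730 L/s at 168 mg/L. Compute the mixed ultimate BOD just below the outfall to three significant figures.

Flow-weighted mixing: C = (Q_r C_r + Q_w C_w)/(Q_r + Q_w)
= (39100×4.90 + 4730×168)/(39100 + 4730) = 986200/43830 = 22.50 mg/L.

22.5 mg/L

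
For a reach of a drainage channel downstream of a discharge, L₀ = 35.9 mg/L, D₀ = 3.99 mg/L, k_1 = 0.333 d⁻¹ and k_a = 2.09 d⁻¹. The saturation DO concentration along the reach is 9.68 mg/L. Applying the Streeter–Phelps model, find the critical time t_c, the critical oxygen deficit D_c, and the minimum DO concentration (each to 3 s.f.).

t_c = [1/(k_a−k_1)] ln[(k_a/k_1)(1 − D₀(k_a−k_1)/(k_1 L₀))]
= [1/(2.09−0.333)] ln[(2.09/0.333)(1 − 3.99×1.757/(0.333×35.9))]
= (1/1.757) ln[6.276 × 0.4136] = 0.5692 × ln(2.596) = 0.5692 × 0.9539 = 0.5429 d.
D_c = (k_1/k_a) L₀ e^(−k_1 t_c) = (0.333/2.09) × 35.9 × e^(−0.333×0.5429) = 0.1593 × 35.9 × 0.8346 = 4.774 mg/L.
Minimum DO = C_s − D_c = 9.68 − 4.774 = 4.906 mg/L.

t_c ≈ 0.543 d; D_c ≈ 4.77 mg/L; min DO ≈ 4.91 mg/L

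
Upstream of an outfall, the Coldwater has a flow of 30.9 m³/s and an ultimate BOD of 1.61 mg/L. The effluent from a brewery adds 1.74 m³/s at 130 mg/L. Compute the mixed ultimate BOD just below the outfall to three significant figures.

Flow-weighted mixing: C = (Q_r C_r + Q_w C_w)/(Q_r + Q_w)
= (30.9×1.61 + 1.74×130)/(30.9 + 1.74) = 275.9/32.64 = 8.454 mg/L.

8.45 mg/L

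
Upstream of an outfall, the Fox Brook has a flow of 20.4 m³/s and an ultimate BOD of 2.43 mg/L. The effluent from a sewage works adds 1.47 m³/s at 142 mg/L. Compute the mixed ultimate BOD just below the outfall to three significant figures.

11.8 mg/L

Flow-weighted mixing: C = (Q_r C_r + Q_w C_w)/(Q_r + Q_w)
= (20.4×2.43 + 1.47×142)/(20.4 + 1.47) = 258.3/21.87 = 11.81 mg/L.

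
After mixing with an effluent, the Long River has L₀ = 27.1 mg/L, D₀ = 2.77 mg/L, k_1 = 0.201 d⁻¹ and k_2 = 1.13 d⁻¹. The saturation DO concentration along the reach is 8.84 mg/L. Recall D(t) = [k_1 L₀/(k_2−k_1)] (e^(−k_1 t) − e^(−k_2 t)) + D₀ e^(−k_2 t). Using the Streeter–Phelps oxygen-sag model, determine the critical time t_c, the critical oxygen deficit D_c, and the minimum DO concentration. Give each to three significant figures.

t_c ≈ 1.17 d; D_c ≈ 3.81 mg/L; min DO ≈ 5.03 mg/L

With k_2/k_1 = 5.622 and 1 − D₀(k_2−k_1)/(k_1 L₀) = 0.5276,
t_c = ln(5.622 × 0.5276) / (1.13 − 0.201) = ln(2.966) / 0.9290 = 1.087/0.9290 = 1.170 d.
L(t_c) = L₀ e^(−k_1 t_c) = 27.1 × 0.7904 = 21.42 mg/L, and at the critical point k_2 D_c = k_1 L, so D_c = (0.201/1.13) × 21.42 = 3.810 mg/L.
Minimum DO = C_s − D_c = 8.84 − 3.810 = 5.030 mg/L.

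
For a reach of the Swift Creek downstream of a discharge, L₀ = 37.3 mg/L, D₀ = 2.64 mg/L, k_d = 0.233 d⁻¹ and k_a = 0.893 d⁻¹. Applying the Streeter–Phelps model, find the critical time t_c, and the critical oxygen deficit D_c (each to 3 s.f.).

t_c ≈ 1.70 d; D_c ≈ 6.55 mg/L

t_c = [1/(k_a−k_d)] ln[(k_a/k_d)(1 − D₀(k_a−k_d)/(k_d L₀))]
= [1/(0.893−0.233)] ln[(0.893/0.233)(1 − 2.64×0.6600/(0.233×37.3))]
= (1/0.6600) ln[3.833 × 0.7995] = 1.515 × ln(3.064) = 1.515 × 1.120 = 1.697 d.
D_c = (k_d/k_a) L₀ e^(−k_d t_c) = (0.233/0.893) × 37.3 × e^(−0.233×1.697) = 0.2609 × 37.3 × 0.6735 = 6.554 mg/L.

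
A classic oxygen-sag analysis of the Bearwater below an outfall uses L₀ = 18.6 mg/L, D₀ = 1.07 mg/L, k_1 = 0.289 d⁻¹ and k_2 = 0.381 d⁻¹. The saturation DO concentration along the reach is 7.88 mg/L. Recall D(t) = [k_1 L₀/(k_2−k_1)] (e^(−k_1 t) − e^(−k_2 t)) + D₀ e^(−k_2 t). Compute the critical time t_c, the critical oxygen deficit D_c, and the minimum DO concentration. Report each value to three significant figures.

t_c ≈ 2.80 d; D_c ≈ 6.28 mg/L; min DO ≈ 1.60 mg/L

t_c = [1/(k_2−k_1)] ln[(k_2/k_1)(1 − D₀(k_2−k_1)/(k_1 L₀))]
= [1/(0.381−0.289)] ln[(0.381/0.289)(1 − 1.07×0.09200/(0.289×18.6))]
= (1/0.09200) ln[1.318 × 0.9817] = 10.87 × ln(1.294) = 10.87 × 0.2579 = 2.803 d.
D_c = (k_1/k_2) L₀ e^(−k_1 t_c) = (0.289/0.381) × 18.6 × e^(−0.289×2.803) = 0.7585 × 18.6 × 0.4448 = 6.276 mg/L.
Minimum DO = C_s − D_c = 7.88 − 6.276 = 1.604 mg/L.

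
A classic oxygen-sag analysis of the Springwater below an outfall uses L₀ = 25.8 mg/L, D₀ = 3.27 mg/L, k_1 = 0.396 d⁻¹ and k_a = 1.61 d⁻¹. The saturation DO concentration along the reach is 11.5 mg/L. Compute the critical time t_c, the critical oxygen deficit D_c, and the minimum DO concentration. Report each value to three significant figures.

t_c ≈ 0.750 d; D_c ≈ 4.72 mg/L; min DO ≈ 6.78 mg/L

With k_a/k_1 = 4.066 and 1 − D₀(k_a−k_1)/(k_1 L₀) = 0.6114,
t_c = ln(4.066 × 0.6114) / (1.61 − 0.396) = ln(2.486) / 1.214 = 0.9106/1.214 = 0.7501 d.
L(t_c) = L₀ e^(−k_1 t_c) = 25.8 × 0.7430 = 19.17 mg/L, and at the critical point k_a D_c = k_1 L, so D_c = (0.396/1.61) × 19.17 = 4.715 mg/L.
Minimum DO = C_s − D_c = 11.5 − 4.715 = 6.785 mg/L.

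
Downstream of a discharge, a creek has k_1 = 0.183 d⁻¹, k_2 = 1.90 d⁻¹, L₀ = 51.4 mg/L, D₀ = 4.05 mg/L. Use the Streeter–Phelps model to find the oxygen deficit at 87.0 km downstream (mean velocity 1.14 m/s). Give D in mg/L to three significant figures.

D ≈ 4.39 mg/L

Travel time t = x/v = 87.0 km / (1.14 m/s) = 87000 m / 1.14 m/s = 76320 s = 0.8833 d.
k_1 L₀/(k_2−k_1) = 0.183×51.4/(1.90−0.183) = 9.406/1.717 = 5.478 mg/L.
e^(−k_1 t) = e^(−0.183×0.8833) = 0.8507; e^(−k_2 t) = e^(−1.90×0.8833) = 0.1867.
D = 5.478 × (0.8507 − 0.1867) + 4.05 × 0.1867 = 3.638 + 0.7561 = 4.394 mg/L.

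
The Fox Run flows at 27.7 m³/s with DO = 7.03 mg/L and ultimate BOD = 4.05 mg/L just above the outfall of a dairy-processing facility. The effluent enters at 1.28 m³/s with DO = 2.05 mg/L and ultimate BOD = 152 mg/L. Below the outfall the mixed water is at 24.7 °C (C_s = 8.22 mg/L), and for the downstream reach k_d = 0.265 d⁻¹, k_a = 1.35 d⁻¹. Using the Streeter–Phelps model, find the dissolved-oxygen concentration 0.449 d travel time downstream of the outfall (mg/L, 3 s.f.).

Mixed DO = (27.7×7.03 + 1.28×2.05)/(27.7+1.28) = 197.4/28.98 = 6.810 mg/L.
Mixed L₀ = (27.7×4.05 + 1.28×152)/(28.98) = 306.7/28.98 = 10.58 mg/L.
Initial deficit D₀ = C_s − DO₀ = 8.22 − 6.810 = 1.410 mg/L.
D(0.449) = [0.265×10.58/(1.35−0.265)](e^(−0.265×0.449) − e^(−1.35×0.449)) + 1.410 e^(−1.35×0.449)
= 2.585 × (0.8878 − 0.5454) + 1.410 × 0.5454 = 1.654 mg/L.
DO = 8.22 − 1.654 = 6.566 mg/L.

DO ≈ 6.57 mg/L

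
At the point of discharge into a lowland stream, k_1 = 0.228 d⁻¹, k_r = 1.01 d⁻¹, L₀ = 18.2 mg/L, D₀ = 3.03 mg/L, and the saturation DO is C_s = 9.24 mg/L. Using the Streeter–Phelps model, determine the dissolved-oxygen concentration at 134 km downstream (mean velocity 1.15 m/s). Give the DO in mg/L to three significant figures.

Travel time t = x/v = 134 km / (1.15 m/s) = 134000 m / 1.15 m/s = 116500 s = 1.349 d.
k_1 L₀/(k_r−k_1) = 0.228×18.2/(1.01−0.228) = 4.150/0.7820 = 5.306 mg/L.
e^(−k_1 t) = e^(−0.228×1.349) = 0.7353; e^(−k_r t) = e^(−1.01×1.349) = 0.2561.
D = 5.306 × (0.7353 − 0.2561) + 3.03 × 0.2561 = 2.543 + 0.7760 = 3.319 mg/L.
DO = C_s − D = 9.24 − 3.319 = 5.921 mg/L.

DO ≈ 5.92 mg/L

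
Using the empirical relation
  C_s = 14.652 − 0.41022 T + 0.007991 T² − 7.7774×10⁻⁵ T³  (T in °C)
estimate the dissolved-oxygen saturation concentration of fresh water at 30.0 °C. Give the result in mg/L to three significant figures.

C_s ≈ 7.44 mg/L

C_s = 14.652 − 0.41022×30.0 + 0.007991×30.0² − 7.7774×10⁻⁵×30.0³ = 7.437 mg/L.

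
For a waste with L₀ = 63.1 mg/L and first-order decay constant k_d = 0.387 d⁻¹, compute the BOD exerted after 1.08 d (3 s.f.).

y_t = L₀(1 − e^(−k_d t)) = 63.1 × (1 − e^(−0.387×1.08))
= 63.1 × (1 − 0.6584) = 63.1 × 0.3416 = 21.56 mg/L.

y ≈ 21.6 mg/L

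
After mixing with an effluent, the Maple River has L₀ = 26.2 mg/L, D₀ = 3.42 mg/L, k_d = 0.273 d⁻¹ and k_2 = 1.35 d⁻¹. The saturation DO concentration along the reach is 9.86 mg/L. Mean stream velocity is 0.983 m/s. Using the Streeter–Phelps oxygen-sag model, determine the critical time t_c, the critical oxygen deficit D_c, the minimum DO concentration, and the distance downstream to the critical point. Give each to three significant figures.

t_c ≈ 0.812 d; D_c ≈ 4.24 mg/L; min DO ≈ 5.62 mg/L; x_c ≈ 69.0 km

t_c = [1/(k_2−k_d)] ln[(k_2/k_d)(1 − D₀(k_2−k_d)/(k_d L₀))]
= [1/(1.35−0.273)] ln[(1.35/0.273)(1 − 3.42×1.077/(0.273×26.2))]
= (1/1.077) ln[4.945 × 0.4850] = 0.9285 × ln(2.399) = 0.9285 × 0.8749 = 0.8123 d.
L(t_c) = L₀ e^(−k_d t_c) = 26.2 × 0.8011 = 20.99 mg/L, and at the critical point k_2 D_c = k_d L, so D_c = (0.273/1.35) × 20.99 = 4.244 mg/L.
Minimum DO = C_s − D_c = 9.86 − 4.244 = 5.616 mg/L.
x_c = v t_c = 0.983 m/s × 0.8123 d × 86400 s/d = 68990 m ≈ 69.0 km.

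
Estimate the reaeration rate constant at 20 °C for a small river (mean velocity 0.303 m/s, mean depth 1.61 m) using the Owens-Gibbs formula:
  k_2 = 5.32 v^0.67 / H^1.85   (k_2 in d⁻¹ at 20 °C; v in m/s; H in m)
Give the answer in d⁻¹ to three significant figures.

k_2 = 5.32 × 0.303^0.67 / 1.61^1.85 = 5.32 × 0.4493 / 2.413 = 0.9905 d⁻¹.

k_2 ≈ 0.990 d⁻¹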